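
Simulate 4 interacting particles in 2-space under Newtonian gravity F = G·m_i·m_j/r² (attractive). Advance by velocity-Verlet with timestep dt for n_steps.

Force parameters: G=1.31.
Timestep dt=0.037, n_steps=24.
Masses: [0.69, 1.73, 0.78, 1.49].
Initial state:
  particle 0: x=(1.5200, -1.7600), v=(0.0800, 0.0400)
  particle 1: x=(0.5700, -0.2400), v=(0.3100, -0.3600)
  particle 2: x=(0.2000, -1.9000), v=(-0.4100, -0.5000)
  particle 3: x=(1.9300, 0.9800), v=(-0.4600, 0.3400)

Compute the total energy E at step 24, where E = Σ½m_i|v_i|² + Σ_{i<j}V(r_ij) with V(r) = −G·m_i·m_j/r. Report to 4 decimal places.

-4.6200

step 0: x0=(1.5200, -1.7600) x1=(0.5700, -0.2400) x2=(0.2000, -1.9000) x3=(1.9300, 0.9800)
step 1: x0=(1.5223, -1.7580) x1=(0.5818, -0.2535) x2=(0.1854, -1.9178) x3=(1.9126, 0.9921)
step 2: x0=(1.5234, -1.7549) x1=(0.5943, -0.2672) x2=(0.1718, -1.9344) x3=(1.8944, 1.0034)
step 3: x0=(1.5233, -1.7507) x1=(0.6075, -0.2811) x2=(0.1592, -1.9496) x3=(1.8755, 1.0137)
step 4: x0=(1.5219, -1.7454) x1=(0.6213, -0.2952) x2=(0.1477, -1.9635) x3=(1.8558, 1.0231)
step 5: x0=(1.5193, -1.7389) x1=(0.6358, -0.3096) x2=(0.1371, -1.9762) x3=(1.8354, 1.0315)
step 6: x0=(1.5155, -1.7313) x1=(0.6510, -0.3242) x2=(0.1276, -1.9875) x3=(1.8143, 1.0389)
step 7: x0=(1.5104, -1.7225) x1=(0.6668, -0.3389) x2=(0.1192, -1.9976) x3=(1.7925, 1.0454)
step 8: x0=(1.5040, -1.7125) x1=(0.6832, -0.3539) x2=(0.1117, -2.0064) x3=(1.7700, 1.0508)
step 9: x0=(1.4964, -1.7012) x1=(0.7002, -0.3690) x2=(0.1054, -2.0139) x3=(1.7468, 1.0552)
step 10: x0=(1.4874, -1.6887) x1=(0.7179, -0.3843) x2=(0.1000, -2.0201) x3=(1.7230, 1.0586)
step 11: x0=(1.4772, -1.6747) x1=(0.7362, -0.3998) x2=(0.0957, -2.0251) x3=(1.6985, 1.0608)
step 12: x0=(1.4656, -1.6594) x1=(0.7550, -0.4155) x2=(0.0925, -2.0287) x3=(1.6734, 1.0620)
step 13: x0=(1.4526, -1.6426) x1=(0.7745, -0.4314) x2=(0.0903, -2.0311) x3=(1.6477, 1.0620)
step 14: x0=(1.4381, -1.6242) x1=(0.7945, -0.4475) x2=(0.0892, -2.0321) x3=(1.6214, 1.0608)
step 15: x0=(1.4222, -1.6041) x1=(0.8151, -0.4638) x2=(0.0893, -2.0319) x3=(1.5946, 1.0584)
step 16: x0=(1.4048, -1.5822) x1=(0.8363, -0.4804) x2=(0.0905, -2.0302) x3=(1.5671, 1.0548)
step 17: x0=(1.3857, -1.5584) x1=(0.8580, -0.4973) x2=(0.0928, -2.0273) x3=(1.5392, 1.0500)
step 18: x0=(1.3650, -1.5324) x1=(0.8803, -0.5146) x2=(0.0964, -2.0229) x3=(1.5108, 1.0439)
step 19: x0=(1.3426, -1.5042) x1=(0.9032, -0.5323) x2=(0.1011, -2.0171) x3=(1.4819, 1.0364)
step 20: x0=(1.3184, -1.4733) x1=(0.9266, -0.5505) x2=(0.1071, -2.0100) x3=(1.4525, 1.0276)
step 21: x0=(1.2922, -1.4395) x1=(0.9505, -0.5694) x2=(0.1144, -2.0013) x3=(1.4228, 1.0175)
step 22: x0=(1.2640, -1.4023) x1=(0.9750, -0.5891) x2=(0.1230, -1.9911) x3=(1.3926, 1.0059)
step 23: x0=(1.2338, -1.3611) x1=(1.0000, -0.6099) x2=(0.1330, -1.9793) x3=(1.3621, 0.9929)
step 24: x0=(1.2012, -1.3150) x1=(1.0255, -0.6320) x2=(0.1444, -1.9660) x3=(1.3313, 0.9784)
step 0 velocities: v0=(0.0800, 0.0400) v1=(0.3100, -0.3600) v2=(-0.4100, -0.5000) v3=(-0.4600, 0.3400)
step 0: KE=0.6048, PE=-5.2305, E=-4.6257
step 24 velocities: v0=(-0.9100, 1.3264) v1=(0.6969, -0.6243) v2=(0.3273, 0.3839) v3=(-0.8367, -0.4116)
step 24: KE=2.3970, PE=-7.0170, E=-4.6200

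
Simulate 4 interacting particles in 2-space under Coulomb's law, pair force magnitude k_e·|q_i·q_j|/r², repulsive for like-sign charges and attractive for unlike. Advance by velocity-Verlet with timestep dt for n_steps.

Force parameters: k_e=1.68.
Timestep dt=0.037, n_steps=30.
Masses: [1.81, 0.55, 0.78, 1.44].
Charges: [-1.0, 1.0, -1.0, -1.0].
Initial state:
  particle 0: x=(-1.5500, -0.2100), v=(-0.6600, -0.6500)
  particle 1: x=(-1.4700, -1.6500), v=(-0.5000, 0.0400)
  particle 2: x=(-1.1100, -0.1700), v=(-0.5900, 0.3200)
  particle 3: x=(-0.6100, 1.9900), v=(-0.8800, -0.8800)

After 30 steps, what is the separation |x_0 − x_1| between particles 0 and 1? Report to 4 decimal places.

1.4740

step 0: x0=(-1.5500, -0.2100) x1=(-1.4700, -1.6500) x2=(-1.1100, -0.1700) x3=(-0.6100, 1.9900)
step 1: x0=(-1.5777, -0.2348) x1=(-1.4883, -1.6465) x2=(-1.1245, -0.1584) x3=(-0.6425, 1.9577)
step 2: x0=(-1.6114, -0.2613) x1=(-1.5063, -1.6389) x2=(-1.1257, -0.1463) x3=(-0.6748, 1.9258)
step 3: x0=(-1.6500, -0.2900) x1=(-1.5239, -1.6271) x2=(-1.1158, -0.1333) x3=(-0.7070, 1.8945)
step 4: x0=(-1.6927, -0.3207) x1=(-1.5412, -1.6109) x2=(-1.0973, -0.1195) x3=(-0.7390, 1.8636)
step 5: x0=(-1.7383, -0.3534) x1=(-1.5582, -1.5904) x2=(-1.0722, -0.1052) x3=(-0.7708, 1.8333)
step 6: x0=(-1.7863, -0.3879) x1=(-1.5750, -1.5652) x2=(-1.0420, -0.0907) x3=(-0.8025, 1.8035)
step 7: x0=(-1.8361, -0.4243) x1=(-1.5916, -1.5353) x2=(-1.0082, -0.0765) x3=(-0.8341, 1.7742)
step 8: x0=(-1.8872, -0.4624) x1=(-1.6083, -1.5002) x2=(-0.9714, -0.0628) x3=(-0.8655, 1.7456)
step 9: x0=(-1.9393, -0.5024) x1=(-1.6251, -1.4597) x2=(-0.9326, -0.0500) x3=(-0.8969, 1.7175)
step 10: x0=(-1.9920, -0.5441) x1=(-1.6423, -1.4134) x2=(-0.8920, -0.0381) x3=(-0.9281, 1.6900)
step 11: x0=(-2.0451, -0.5877) x1=(-1.6605, -1.3608) x2=(-0.8502, -0.0275) x3=(-0.9593, 1.6632)
step 12: x0=(-2.0982, -0.6333) x1=(-1.6801, -1.3013) x2=(-0.8074, -0.0182) x3=(-0.9904, 1.6369)
step 13: x0=(-2.1508, -0.6811) x1=(-1.7022, -1.2342) x2=(-0.7639, -0.0103) x3=(-1.0215, 1.6113)
step 14: x0=(-2.2024, -0.7313) x1=(-1.7283, -1.1588) x2=(-0.7198, -0.0040) x3=(-1.0527, 1.5864)
step 15: x0=(-2.2522, -0.7839) x1=(-1.7608, -1.0747) x2=(-0.6754, 0.0008) x3=(-1.0839, 1.5620)
step 16: x0=(-2.2991, -0.8389) x1=(-1.8029, -0.9823) x2=(-0.6307, 0.0040) x3=(-1.1153, 1.5382)
step 17: x0=(-2.3418, -0.8955) x1=(-1.8585, -0.8838) x2=(-0.5859, 0.0057) x3=(-1.1467, 1.5150)
step 18: x0=(-2.3795, -0.9523) x1=(-1.9304, -0.7840) x2=(-0.5410, 0.0059) x3=(-1.1784, 1.4923)
step 19: x0=(-2.4123, -1.0074) x1=(-2.0177, -0.6892) x2=(-0.4961, 0.0049) x3=(-1.2103, 1.4701)
step 20: x0=(-2.4416, -1.0597) x1=(-2.1160, -0.6032) x2=(-0.4511, 0.0027) x3=(-1.2425, 1.4484)
step 21: x0=(-2.4688, -1.1090) x1=(-2.2204, -0.5268) x2=(-0.4059, -0.0004) x3=(-1.2750, 1.4271)
step 22: x0=(-2.4950, -1.1556) x1=(-2.3275, -0.4589) x2=(-0.3605, -0.0045) x3=(-1.3078, 1.4061)
step 23: x0=(-2.5210, -1.2001) x1=(-2.4350, -0.3978) x2=(-0.3148, -0.0093) x3=(-1.3411, 1.3855)
step 24: x0=(-2.5469, -1.2428) x1=(-2.5417, -0.3422) x2=(-0.2688, -0.0148) x3=(-1.3747, 1.3651)
step 25: x0=(-2.5731, -1.2842) x1=(-2.6472, -0.2908) x2=(-0.2223, -0.0209) x3=(-1.4088, 1.3451)
step 26: x0=(-2.5996, -1.3246) x1=(-2.7511, -0.2427) x2=(-0.1753, -0.0275) x3=(-1.4434, 1.3252)
step 27: x0=(-2.6265, -1.3642) x1=(-2.8532, -0.1973) x2=(-0.1279, -0.0346) x3=(-1.4785, 1.3056)
step 28: x0=(-2.6537, -1.4030) x1=(-2.9535, -0.1540) x2=(-0.0799, -0.0422) x3=(-1.5141, 1.2862)
step 29: x0=(-2.6813, -1.4414) x1=(-3.0520, -0.1124) x2=(-0.0315, -0.0501) x3=(-1.5502, 1.2670)
step 30: x0=(-2.7093, -1.4792) x1=(-3.1488, -0.0723) x2=(0.0175, -0.0583) x3=(-1.5868, 1.2480)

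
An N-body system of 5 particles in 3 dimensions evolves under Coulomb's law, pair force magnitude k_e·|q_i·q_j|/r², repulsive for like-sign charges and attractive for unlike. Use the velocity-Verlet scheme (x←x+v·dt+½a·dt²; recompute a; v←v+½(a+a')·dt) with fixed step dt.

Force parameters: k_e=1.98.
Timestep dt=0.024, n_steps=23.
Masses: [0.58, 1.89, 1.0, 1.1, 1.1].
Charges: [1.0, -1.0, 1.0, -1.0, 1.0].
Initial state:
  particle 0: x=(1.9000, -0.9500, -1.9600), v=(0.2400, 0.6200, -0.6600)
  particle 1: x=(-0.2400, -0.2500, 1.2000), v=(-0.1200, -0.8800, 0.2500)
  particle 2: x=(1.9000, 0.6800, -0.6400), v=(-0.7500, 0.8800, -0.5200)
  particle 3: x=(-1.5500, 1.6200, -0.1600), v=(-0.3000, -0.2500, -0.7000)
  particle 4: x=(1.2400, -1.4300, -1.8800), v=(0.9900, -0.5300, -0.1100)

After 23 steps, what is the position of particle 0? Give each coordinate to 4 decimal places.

step 0: x0=(1.9000, -0.9500, -1.9600) x1=(-0.2400, -0.2500, 1.2000) x2=(1.9000, 0.6800, -0.6400) x3=(-1.5500, 1.6200, -0.1600) x4=(1.2400, -1.4300, -1.8800)
step 1: x0=(1.9069, -0.9344, -1.9761) x1=(-0.2428, -0.2712, 1.2060) x2=(1.8819, 0.7013, -0.6523) x3=(-1.5572, 1.6140, -0.1769) x4=(1.2631, -1.4432, -1.8826)
step 2: x0=(1.9158, -0.9173, -1.9926) x1=(-0.2455, -0.2924, 1.2119) x2=(1.8637, 0.7229, -0.6643) x3=(-1.5643, 1.6080, -0.1938) x4=(1.2849, -1.4574, -1.8849)
step 3: x0=(1.9268, -0.8987, -2.0096) x1=(-0.2481, -0.3136, 1.2177) x2=(1.8454, 0.7448, -0.6759) x3=(-1.5713, 1.6021, -0.2110) x4=(1.3055, -1.4727, -1.8871)
step 4: x0=(1.9396, -0.8785, -2.0271) x1=(-0.2505, -0.3349, 1.2234) x2=(1.8269, 0.7671, -0.6872) x3=(-1.5782, 1.5962, -0.2282) x4=(1.3249, -1.4889, -1.8891)
step 5: x0=(1.9541, -0.8568, -2.0452) x1=(-0.2528, -0.3563, 1.2291) x2=(1.8083, 0.7897, -0.6982) x3=(-1.5851, 1.5902, -0.2455) x4=(1.3433, -1.5062, -1.8908)
step 6: x0=(1.9701, -0.8337, -2.0638) x1=(-0.2550, -0.3777, 1.2347) x2=(1.7894, 0.8126, -0.7089) x3=(-1.5918, 1.5843, -0.2630) x4=(1.3608, -1.5245, -1.8923)
step 7: x0=(1.9874, -0.8092, -2.0830) x1=(-0.2570, -0.3992, 1.2403) x2=(1.7705, 0.8358, -0.7192) x3=(-1.5985, 1.5785, -0.2806) x4=(1.3774, -1.5437, -1.8936)
step 8: x0=(2.0060, -0.7834, -2.1027) x1=(-0.2590, -0.4207, 1.2458) x2=(1.7513, 0.8593, -0.7292) x3=(-1.6051, 1.5726, -0.2983) x4=(1.3933, -1.5638, -1.8947)
step 9: x0=(2.0256, -0.7563, -2.1229) x1=(-0.2608, -0.4423, 1.2512) x2=(1.7320, 0.8831, -0.7389) x3=(-1.6116, 1.5667, -0.3161) x4=(1.4084, -1.5848, -1.8955)
step 10: x0=(2.0462, -0.7282, -2.1437) x1=(-0.2625, -0.4638, 1.2565) x2=(1.7125, 0.9072, -0.7483) x3=(-1.6180, 1.5609, -0.3340) x4=(1.4229, -1.6065, -1.8961)
step 11: x0=(2.0676, -0.6991, -2.1649) x1=(-0.2641, -0.4855, 1.2618) x2=(1.6928, 0.9315, -0.7574) x3=(-1.6243, 1.5551, -0.3520) x4=(1.4369, -1.6290, -1.8965)
step 12: x0=(2.0897, -0.6690, -2.1867) x1=(-0.2656, -0.5071, 1.2670) x2=(1.6729, 0.9562, -0.7662) x3=(-1.6305, 1.5492, -0.3702) x4=(1.4504, -1.6522, -1.8966)
step 13: x0=(2.1125, -0.6381, -2.2089) x1=(-0.2670, -0.5288, 1.2722) x2=(1.6528, 0.9811, -0.7748) x3=(-1.6366, 1.5434, -0.3884) x4=(1.4634, -1.6760, -1.8966)
step 14: x0=(2.1359, -0.6064, -2.2315) x1=(-0.2683, -0.5506, 1.2773) x2=(1.6325, 1.0062, -0.7830) x3=(-1.6426, 1.5376, -0.4068) x4=(1.4760, -1.7004, -1.8964)
step 15: x0=(2.1598, -0.5740, -2.2545) x1=(-0.2695, -0.5723, 1.2823) x2=(1.6120, 1.0317, -0.7909) x3=(-1.6485, 1.5318, -0.4253) x4=(1.4883, -1.7254, -1.8961)
step 16: x0=(2.1842, -0.5410, -2.2780) x1=(-0.2706, -0.5941, 1.2873) x2=(1.5913, 1.0573, -0.7986) x3=(-1.6543, 1.5261, -0.4439) x4=(1.5002, -1.7509, -1.8955)
step 17: x0=(2.2090, -0.5075, -2.3018) x1=(-0.2716, -0.6159, 1.2922) x2=(1.5703, 1.0832, -0.8060) x3=(-1.6599, 1.5203, -0.4625) x4=(1.5118, -1.7768, -1.8948)
step 18: x0=(2.2342, -0.4734, -2.3260) x1=(-0.2724, -0.6378, 1.2970) x2=(1.5492, 1.1094, -0.8131) x3=(-1.6655, 1.5146, -0.4813) x4=(1.5231, -1.8032, -1.8939)
step 19: x0=(2.2597, -0.4389, -2.3505) x1=(-0.2732, -0.6597, 1.3018) x2=(1.5278, 1.1357, -0.8200) x3=(-1.6709, 1.5088, -0.5002) x4=(1.5342, -1.8300, -1.8929)
step 20: x0=(2.2855, -0.4040, -2.3754) x1=(-0.2739, -0.6815, 1.3065) x2=(1.5061, 1.1623, -0.8266) x3=(-1.6763, 1.5031, -0.5192) x4=(1.5451, -1.8572, -1.8917)
step 21: x0=(2.3116, -0.3688, -2.4006) x1=(-0.2745, -0.7035, 1.3112) x2=(1.4843, 1.1890, -0.8329) x3=(-1.6815, 1.4974, -0.5383) x4=(1.5557, -1.8847, -1.8904)
step 22: x0=(2.3380, -0.3332, -2.4261) x1=(-0.2751, -0.7254, 1.3158) x2=(1.4622, 1.2160, -0.8390) x3=(-1.6865, 1.4917, -0.5575) x4=(1.5661, -1.9125, -1.8890)
step 23: x0=(2.3647, -0.2973, -2.4519) x1=(-0.2755, -0.7473, 1.3203) x2=(1.4398, 1.2431, -0.8449) x3=(-1.6915, 1.4860, -0.5767) x4=(1.5764, -1.9407, -1.8874)

(2.3647, -0.2973, -2.4519)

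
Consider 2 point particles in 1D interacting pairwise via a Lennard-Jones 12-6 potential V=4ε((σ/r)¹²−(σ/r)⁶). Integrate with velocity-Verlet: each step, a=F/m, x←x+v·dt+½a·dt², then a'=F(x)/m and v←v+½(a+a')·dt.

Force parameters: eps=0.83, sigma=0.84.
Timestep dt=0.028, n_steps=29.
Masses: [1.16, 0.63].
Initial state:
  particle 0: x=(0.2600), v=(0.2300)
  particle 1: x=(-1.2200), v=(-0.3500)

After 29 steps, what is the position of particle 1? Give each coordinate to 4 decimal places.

(-1.3647)

step 0: x0=(0.2600) x1=(-1.2200)
step 1: x0=(0.2663) x1=(-1.2295)
step 2: x0=(0.2723) x1=(-1.2386)
step 3: x0=(0.2781) x1=(-1.2472)
step 4: x0=(0.2837) x1=(-1.2554)
step 5: x0=(0.2890) x1=(-1.2631)
step 6: x0=(0.2941) x1=(-1.2705)
step 7: x0=(0.2991) x1=(-1.2775)
step 8: x0=(0.3038) x1=(-1.2842)
step 9: x0=(0.3084) x1=(-1.2906)
step 10: x0=(0.3128) x1=(-1.2966)
step 11: x0=(0.3170) x1=(-1.3023)
step 12: x0=(0.3211) x1=(-1.3078)
step 13: x0=(0.3250) x1=(-1.3130)
step 14: x0=(0.3288) x1=(-1.3179)
step 15: x0=(0.3325) x1=(-1.3225)
step 16: x0=(0.3360) x1=(-1.3270)
step 17: x0=(0.3393) x1=(-1.3311)
step 18: x0=(0.3426) x1=(-1.3351)
step 19: x0=(0.3457) x1=(-1.3388)
step 20: x0=(0.3488) x1=(-1.3423)
step 21: x0=(0.3517) x1=(-1.3455)
step 22: x0=(0.3544) x1=(-1.3486)
step 23: x0=(0.3571) x1=(-1.3515)
step 24: x0=(0.3597) x1=(-1.3542)
step 25: x0=(0.3621) x1=(-1.3566)
step 26: x0=(0.3645) x1=(-1.3589)
step 27: x0=(0.3668) x1=(-1.3610)
step 28: x0=(0.3689) x1=(-1.3629)
step 29: x0=(0.3710) x1=(-1.3647)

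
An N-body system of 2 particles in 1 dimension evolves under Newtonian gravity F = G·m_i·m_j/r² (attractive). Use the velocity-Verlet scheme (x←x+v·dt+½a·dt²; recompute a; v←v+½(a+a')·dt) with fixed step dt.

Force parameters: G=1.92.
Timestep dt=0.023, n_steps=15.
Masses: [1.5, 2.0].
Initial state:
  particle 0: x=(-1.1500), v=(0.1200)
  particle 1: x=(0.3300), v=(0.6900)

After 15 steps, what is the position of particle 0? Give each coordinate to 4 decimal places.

step 0: x0=(-1.1500) x1=(0.3300)
step 1: x0=(-1.1468) x1=(0.3455)
step 2: x0=(-1.1426) x1=(0.3604)
step 3: x0=(-1.1376) x1=(0.3745)
step 4: x0=(-1.1317) x1=(0.3880)
step 5: x0=(-1.1249) x1=(0.4009)
step 6: x0=(-1.1172) x1=(0.4130)
step 7: x0=(-1.1087) x1=(0.4246)
step 8: x0=(-1.0993) x1=(0.4355)
step 9: x0=(-1.0890) x1=(0.4457)
step 10: x0=(-1.0779) x1=(0.4553)
step 11: x0=(-1.0659) x1=(0.4642)
step 12: x0=(-1.0530) x1=(0.4725)
step 13: x0=(-1.0393) x1=(0.4802)
step 14: x0=(-1.0246) x1=(0.4871)
step 15: x0=(-1.0091) x1=(0.4934)

(-1.0091)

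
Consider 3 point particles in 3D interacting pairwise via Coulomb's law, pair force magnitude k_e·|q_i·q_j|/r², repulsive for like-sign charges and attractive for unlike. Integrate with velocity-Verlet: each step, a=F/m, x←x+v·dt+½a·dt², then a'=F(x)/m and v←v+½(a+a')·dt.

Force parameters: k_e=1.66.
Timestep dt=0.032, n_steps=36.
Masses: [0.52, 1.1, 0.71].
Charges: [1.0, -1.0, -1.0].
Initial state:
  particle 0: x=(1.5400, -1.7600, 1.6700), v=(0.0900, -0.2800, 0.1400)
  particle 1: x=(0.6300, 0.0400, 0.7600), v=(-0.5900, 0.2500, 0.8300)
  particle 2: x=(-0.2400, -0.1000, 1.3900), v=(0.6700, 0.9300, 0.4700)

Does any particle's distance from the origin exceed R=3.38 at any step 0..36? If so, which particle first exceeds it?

no

step 0: x0=(1.5400, -1.7600, 1.6700) x1=(0.6300, 0.0400, 0.7600) x2=(-0.2400, -0.1000, 1.3900)
step 1: x0=(1.5425, -1.7685, 1.6743) x1=(0.6117, 0.0480, 0.7862) x2=(-0.2192, -0.0705, 1.4057)
step 2: x0=(1.5444, -1.7761, 1.6783) x1=(0.5947, 0.0558, 0.8118) x2=(-0.1999, -0.0415, 1.4227)
step 3: x0=(1.5457, -1.7828, 1.6820) x1=(0.5790, 0.0636, 0.8365) x2=(-0.1822, -0.0131, 1.4411)
step 4: x0=(1.5462, -1.7886, 1.6854) x1=(0.5647, 0.0712, 0.8603) x2=(-0.1662, 0.0149, 1.4612)
step 5: x0=(1.5462, -1.7934, 1.6885) x1=(0.5519, 0.0787, 0.8832) x2=(-0.1520, 0.0425, 1.4830)
step 6: x0=(1.5455, -1.7974, 1.6913) x1=(0.5405, 0.0860, 0.9049) x2=(-0.1396, 0.0697, 1.5067)
step 7: x0=(1.5442, -1.8005, 1.6939) x1=(0.5307, 0.0931, 0.9256) x2=(-0.1292, 0.0965, 1.5323)
step 8: x0=(1.5423, -1.8026, 1.6962) x1=(0.5225, 0.1000, 0.9450) x2=(-0.1207, 0.1231, 1.5599)
step 9: x0=(1.5397, -1.8039, 1.6983) x1=(0.5158, 0.1065, 0.9632) x2=(-0.1142, 0.1494, 1.5896)
step 10: x0=(1.5366, -1.8042, 1.7002) x1=(0.5106, 0.1127, 0.9801) x2=(-0.1095, 0.1757, 1.6215)
step 11: x0=(1.5329, -1.8037, 1.7019) x1=(0.5069, 0.1185, 0.9958) x2=(-0.1068, 0.2019, 1.6556)
step 12: x0=(1.5286, -1.8023, 1.7034) x1=(0.5046, 0.1239, 1.0101) x2=(-0.1057, 0.2280, 1.6917)
step 13: x0=(1.5237, -1.7999, 1.7046) x1=(0.5036, 0.1289, 1.0232) x2=(-0.1063, 0.2542, 1.7300)
step 14: x0=(1.5182, -1.7967, 1.7057) x1=(0.5039, 0.1333, 1.0350) x2=(-0.1085, 0.2805, 1.7703)
step 15: x0=(1.5122, -1.7925, 1.7067) x1=(0.5054, 0.1373, 1.0457) x2=(-0.1120, 0.3069, 1.8125)
step 16: x0=(1.5056, -1.7875, 1.7074) x1=(0.5079, 0.1408, 1.0553) x2=(-0.1169, 0.3335, 1.8566)
step 17: x0=(1.4984, -1.7815, 1.7080) x1=(0.5115, 0.1437, 1.0639) x2=(-0.1229, 0.3602, 1.9024)
step 18: x0=(1.4907, -1.7747, 1.7085) x1=(0.5160, 0.1461, 1.0715) x2=(-0.1299, 0.3871, 1.9497)
step 19: x0=(1.4825, -1.7669, 1.7088) x1=(0.5213, 0.1479, 1.0782) x2=(-0.1378, 0.4141, 1.9986)
step 20: x0=(1.4737, -1.7582, 1.7090) x1=(0.5274, 0.1493, 1.0841) x2=(-0.1465, 0.4413, 2.0488)
step 21: x0=(1.4643, -1.7487, 1.7090) x1=(0.5343, 0.1501, 1.0892) x2=(-0.1560, 0.4686, 2.1003)
step 22: x0=(1.4545, -1.7381, 1.7089) x1=(0.5418, 0.1504, 1.0937) x2=(-0.1661, 0.4960, 2.1529)
step 23: x0=(1.4441, -1.7267, 1.7087) x1=(0.5499, 0.1502, 1.0975) x2=(-0.1767, 0.5235, 2.2066)
step 24: x0=(1.4332, -1.7143, 1.7083) x1=(0.5585, 0.1495, 1.1008) x2=(-0.1879, 0.5512, 2.2612)
step 25: x0=(1.4217, -1.7010, 1.7079) x1=(0.5677, 0.1482, 1.1036) x2=(-0.1994, 0.5789, 2.3168)
step 26: x0=(1.4098, -1.6868, 1.7073) x1=(0.5774, 0.1465, 1.1059) x2=(-0.2114, 0.6067, 2.3731)
step 27: x0=(1.3973, -1.6716, 1.7066) x1=(0.5876, 0.1443, 1.1078) x2=(-0.2237, 0.6346, 2.4301)
step 28: x0=(1.3843, -1.6554, 1.7058) x1=(0.5981, 0.1416, 1.1093) x2=(-0.2362, 0.6625, 2.4878)
step 29: x0=(1.3708, -1.6382, 1.7048) x1=(0.6091, 0.1384, 1.1105) x2=(-0.2491, 0.6905, 2.5462)
step 30: x0=(1.3568, -1.6201, 1.7037) x1=(0.6205, 0.1348, 1.1114) x2=(-0.2622, 0.7185, 2.6050)
step 31: x0=(1.3423, -1.6009, 1.7025) x1=(0.6322, 0.1306, 1.1120) x2=(-0.2754, 0.7465, 2.6644)
step 32: x0=(1.3273, -1.5807, 1.7011) x1=(0.6443, 0.1259, 1.1124) x2=(-0.2889, 0.7745, 2.7243)
step 33: x0=(1.3118, -1.5595, 1.6996) x1=(0.6567, 0.1208, 1.1126) x2=(-0.3024, 0.8025, 2.7845)
step 34: x0=(1.2958, -1.5371, 1.6980) x1=(0.6695, 0.1151, 1.1127) x2=(-0.3162, 0.8305, 2.8451)
step 35: x0=(1.2794, -1.5137, 1.6961) x1=(0.6825, 0.1090, 1.1126) x2=(-0.3300, 0.8585, 2.9061)
step 36: x0=(1.2624, -1.4892, 1.6941) x1=(0.6959, 0.1023, 1.1123) x2=(-0.3440, 0.8865, 2.9674)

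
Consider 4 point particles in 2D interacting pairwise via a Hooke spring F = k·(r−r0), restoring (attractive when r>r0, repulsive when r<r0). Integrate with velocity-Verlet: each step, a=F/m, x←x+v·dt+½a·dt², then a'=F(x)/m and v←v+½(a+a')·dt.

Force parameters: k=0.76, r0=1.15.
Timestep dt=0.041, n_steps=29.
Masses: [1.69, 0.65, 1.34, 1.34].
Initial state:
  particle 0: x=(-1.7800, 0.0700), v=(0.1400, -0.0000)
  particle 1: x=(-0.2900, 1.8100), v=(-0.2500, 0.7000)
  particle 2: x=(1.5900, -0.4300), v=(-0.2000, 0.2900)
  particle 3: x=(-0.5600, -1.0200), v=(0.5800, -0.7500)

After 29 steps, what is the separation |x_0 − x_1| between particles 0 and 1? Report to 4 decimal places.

0.4912

step 0: x0=(-1.7800, 0.0700) x1=(-0.2900, 1.8100) x2=(1.5900, -0.4300) x3=(-0.5600, -1.0200)
step 1: x0=(-1.7730, 0.0701) x1=(-0.3000, 1.8349) x2=(1.5797, -0.4174) x3=(-0.5358, -1.0497)
step 2: x0=(-1.7635, 0.0703) x1=(-0.3095, 1.8519) x2=(1.5652, -0.4036) x3=(-0.5109, -1.0770)
step 3: x0=(-1.7514, 0.0707) x1=(-0.3184, 1.8609) x2=(1.5466, -0.3884) x3=(-0.4853, -1.1021)
step 4: x0=(-1.7369, 0.0713) x1=(-0.3267, 1.8620) x2=(1.5240, -0.3719) x3=(-0.4591, -1.1247)
step 5: x0=(-1.7199, 0.0720) x1=(-0.3344, 1.8551) x2=(1.4974, -0.3542) x3=(-0.4324, -1.1448)
step 6: x0=(-1.7005, 0.0728) x1=(-0.3413, 1.8402) x2=(1.4670, -0.3354) x3=(-0.4053, -1.1624)
step 7: x0=(-1.6787, 0.0737) x1=(-0.3475, 1.8174) x2=(1.4328, -0.3154) x3=(-0.3777, -1.1775)
step 8: x0=(-1.6546, 0.0748) x1=(-0.3530, 1.7869) x2=(1.3951, -0.2943) x3=(-0.3499, -1.1900)
step 9: x0=(-1.6282, 0.0759) x1=(-0.3576, 1.7489) x2=(1.3538, -0.2722) x3=(-0.3218, -1.2001)
step 10: x0=(-1.5996, 0.0770) x1=(-0.3614, 1.7037) x2=(1.3093, -0.2491) x3=(-0.2936, -1.2075)
step 11: x0=(-1.5690, 0.0782) x1=(-0.3644, 1.6514) x2=(1.2616, -0.2252) x3=(-0.2653, -1.2125)
step 12: x0=(-1.5363, 0.0794) x1=(-0.3666, 1.5925) x2=(1.2109, -0.2005) x3=(-0.2370, -1.2151)
step 13: x0=(-1.5016, 0.0806) x1=(-0.3679, 1.5274) x2=(1.1574, -0.1752) x3=(-0.2087, -1.2153)
step 14: x0=(-1.4651, 0.0817) x1=(-0.3684, 1.4564) x2=(1.1013, -0.1491) x3=(-0.1805, -1.2132)
step 15: x0=(-1.4270, 0.0827) x1=(-0.3680, 1.3799) x2=(1.0428, -0.1226) x3=(-0.1526, -1.2088)
step 16: x0=(-1.3872, 0.0835) x1=(-0.3669, 1.2985) x2=(0.9822, -0.0956) x3=(-0.1248, -1.2023)
step 17: x0=(-1.3459, 0.0842) x1=(-0.3649, 1.2127) x2=(0.9196, -0.0683) x3=(-0.0973, -1.1939)
step 18: x0=(-1.3033, 0.0847) x1=(-0.3622, 1.1230) x2=(0.8552, -0.0407) x3=(-0.0702, -1.1835)
step 19: x0=(-1.2594, 0.0850) x1=(-0.3588, 1.0298) x2=(0.7893, -0.0129) x3=(-0.0434, -1.1713)
step 20: x0=(-1.2145, 0.0849) x1=(-0.3547, 0.9339) x2=(0.7221, 0.0149) x3=(-0.0170, -1.1575)
step 21: x0=(-1.1686, 0.0846) x1=(-0.3500, 0.8356) x2=(0.6539, 0.0427) x3=(0.0090, -1.1422)
step 22: x0=(-1.1220, 0.0839) x1=(-0.3447, 0.7356) x2=(0.5848, 0.0705) x3=(0.0346, -1.1256)
step 23: x0=(-1.0748, 0.0829) x1=(-0.3390, 0.6343) x2=(0.5151, 0.0981) x3=(0.0597, -1.1077)
step 24: x0=(-1.0271, 0.0815) x1=(-0.3328, 0.5322) x2=(0.4451, 0.1256) x3=(0.0844, -1.0888)
step 25: x0=(-0.9791, 0.0798) x1=(-0.3263, 0.4297) x2=(0.3749, 0.1528) x3=(0.1088, -1.0690)
step 26: x0=(-0.9310, 0.0776) x1=(-0.3196, 0.3271) x2=(0.3049, 0.1797) x3=(0.1327, -1.0484)
step 27: x0=(-0.8830, 0.0751) x1=(-0.3129, 0.2245) x2=(0.2353, 0.2064) x3=(0.1564, -1.0272)
step 28: x0=(-0.8352, 0.0723) x1=(-0.3061, 0.1219) x2=(0.1663, 0.2331) x3=(0.1797, -1.0055)
step 29: x0=(-0.7879, 0.0693) x1=(-0.2993, 0.0190) x2=(0.0980, 0.2598) x3=(0.2028, -0.9834)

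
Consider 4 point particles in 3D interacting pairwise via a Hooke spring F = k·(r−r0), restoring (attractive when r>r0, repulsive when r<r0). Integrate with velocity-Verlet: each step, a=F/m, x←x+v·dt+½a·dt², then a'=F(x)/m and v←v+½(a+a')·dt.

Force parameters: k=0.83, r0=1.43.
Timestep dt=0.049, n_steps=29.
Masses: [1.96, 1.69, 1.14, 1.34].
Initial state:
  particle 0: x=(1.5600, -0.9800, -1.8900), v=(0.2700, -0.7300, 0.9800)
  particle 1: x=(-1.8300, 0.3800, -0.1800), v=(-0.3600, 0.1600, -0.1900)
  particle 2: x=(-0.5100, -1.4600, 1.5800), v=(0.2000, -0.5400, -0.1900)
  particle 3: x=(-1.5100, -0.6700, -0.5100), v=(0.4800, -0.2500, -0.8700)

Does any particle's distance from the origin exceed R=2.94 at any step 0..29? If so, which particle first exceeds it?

step 0: x0=(1.5600, -0.9800, -1.8900) x1=(-1.8300, 0.3800, -0.1800) x2=(-0.5100, -1.4600, 1.5800) x3=(-1.5100, -0.6700, -0.5100)
step 1: x0=(1.5705, -1.0154, -1.8399) x1=(-1.8460, 0.3869, -0.1894) x2=(-0.5000, -1.4851, 1.5672) x3=(-1.4848, -0.6828, -0.5526)
step 2: x0=(1.5757, -1.0500, -1.7857) x1=(-1.8587, 0.3919, -0.1989) x2=(-0.4895, -1.5074, 1.5474) x3=(-1.4563, -0.6968, -0.5951)
step 3: x0=(1.5755, -1.0837, -1.7276) x1=(-1.8680, 0.3949, -0.2085) x2=(-0.4787, -1.5269, 1.5208) x3=(-1.4245, -0.7118, -0.6374)
step 4: x0=(1.5701, -1.1165, -1.6658) x1=(-1.8739, 0.3958, -0.2181) x2=(-0.4676, -1.5436, 1.4874) x3=(-1.3896, -0.7278, -0.6793)
step 5: x0=(1.5594, -1.1484, -1.6006) x1=(-1.8764, 0.3944, -0.2278) x2=(-0.4562, -1.5575, 1.4475) x3=(-1.3516, -0.7448, -0.7206)
step 6: x0=(1.5437, -1.1794, -1.5320) x1=(-1.8755, 0.3908, -0.2375) x2=(-0.4446, -1.5686, 1.4012) x3=(-1.3106, -0.7628, -0.7614)
step 7: x0=(1.5231, -1.2093, -1.4605) x1=(-1.8712, 0.3849, -0.2471) x2=(-0.4328, -1.5769, 1.3488) x3=(-1.2670, -0.7817, -0.8014)
step 8: x0=(1.4976, -1.2381, -1.3861) x1=(-1.8634, 0.3765, -0.2566) x2=(-0.4210, -1.5826, 1.2905) x3=(-1.2206, -0.8013, -0.8405)
step 9: x0=(1.4675, -1.2660, -1.3092) x1=(-1.8523, 0.3658, -0.2662) x2=(-0.4090, -1.5856, 1.2267) x3=(-1.1719, -0.8217, -0.8788)
step 10: x0=(1.4330, -1.2927, -1.2300) x1=(-1.8378, 0.3527, -0.2756) x2=(-0.3970, -1.5861, 1.1577) x3=(-1.1209, -0.8428, -0.9161)
step 11: x0=(1.3942, -1.3184, -1.1488) x1=(-1.8200, 0.3371, -0.2850) x2=(-0.3851, -1.5841, 1.0839) x3=(-1.0678, -0.8645, -0.9524)
step 12: x0=(1.3515, -1.3429, -1.0658) x1=(-1.7990, 0.3191, -0.2942) x2=(-0.3733, -1.5798, 1.0057) x3=(-1.0129, -0.8868, -0.9876)
step 13: x0=(1.3050, -1.3664, -0.9813) x1=(-1.7748, 0.2988, -0.3034) x2=(-0.3616, -1.5734, 0.9234) x3=(-0.9563, -0.9095, -1.0216)
step 14: x0=(1.2550, -1.3887, -0.8955) x1=(-1.7476, 0.2760, -0.3126) x2=(-0.3501, -1.5649, 0.8376) x3=(-0.8983, -0.9325, -1.0546)
step 15: x0=(1.2018, -1.4100, -0.8088) x1=(-1.7175, 0.2510, -0.3216) x2=(-0.3389, -1.5545, 0.7487) x3=(-0.8391, -0.9558, -1.0865)
step 16: x0=(1.1457, -1.4302, -0.7213) x1=(-1.6845, 0.2237, -0.3305) x2=(-0.3280, -1.5424, 0.6571) x3=(-0.7789, -0.9794, -1.1173)
step 17: x0=(1.0869, -1.4493, -0.6333) x1=(-1.6487, 0.1942, -0.3394) x2=(-0.3176, -1.5286, 0.5633) x3=(-0.7180, -1.0030, -1.1470)
step 18: x0=(1.0258, -1.4674, -0.5450) x1=(-1.6104, 0.1625, -0.3482) x2=(-0.3077, -1.5135, 0.4678) x3=(-0.6564, -1.0268, -1.1758)
step 19: x0=(0.9626, -1.4846, -0.4566) x1=(-1.5697, 0.1289, -0.3570) x2=(-0.2983, -1.4971, 0.3709) x3=(-0.5944, -1.0504, -1.2038)
step 20: x0=(0.8978, -1.5007, -0.3683) x1=(-1.5266, 0.0934, -0.3657) x2=(-0.2898, -1.4796, 0.2732) x3=(-0.5322, -1.0740, -1.2309)
step 21: x0=(0.8315, -1.5160, -0.2801) x1=(-1.4814, 0.0560, -0.3743) x2=(-0.2820, -1.4612, 0.1749) x3=(-0.4698, -1.0974, -1.2574)
step 22: x0=(0.7640, -1.5305, -0.1922) x1=(-1.4342, 0.0170, -0.3829) x2=(-0.2753, -1.4419, 0.0763) x3=(-0.4074, -1.1206, -1.2833)
step 23: x0=(0.6958, -1.5442, -0.1046) x1=(-1.3853, -0.0236, -0.3915) x2=(-0.2697, -1.4220, -0.0222) x3=(-0.3451, -1.1436, -1.3088)
step 24: x0=(0.6268, -1.5571, -0.0174) x1=(-1.3347, -0.0656, -0.4001) x2=(-0.2652, -1.4015, -0.1206) x3=(-0.2829, -1.1662, -1.3340)
step 25: x0=(0.5574, -1.5695, 0.0695) x1=(-1.2826, -0.1089, -0.4086) x2=(-0.2620, -1.3805, -0.2189) x3=(-0.2209, -1.1886, -1.3589)
step 26: x0=(0.4877, -1.5814, 0.1563) x1=(-1.2293, -0.1534, -0.4170) x2=(-0.2599, -1.3590, -0.3170) x3=(-0.1590, -1.2106, -1.3836)
step 27: x0=(0.4176, -1.5927, 0.2428) x1=(-1.1749, -0.1988, -0.4255) x2=(-0.2587, -1.3373, -0.4150) x3=(-0.0972, -1.2324, -1.4082)
step 28: x0=(0.3472, -1.6037, 0.3290) x1=(-1.1195, -0.2451, -0.4339) x2=(-0.2582, -1.3154, -0.5129) x3=(-0.0355, -1.2539, -1.4326)
step 29: x0=(0.2764, -1.6141, 0.4149) x1=(-1.0633, -0.2921, -0.4422) x2=(-0.2582, -1.2934, -0.6104) x3=(0.0262, -1.2751, -1.4568)

no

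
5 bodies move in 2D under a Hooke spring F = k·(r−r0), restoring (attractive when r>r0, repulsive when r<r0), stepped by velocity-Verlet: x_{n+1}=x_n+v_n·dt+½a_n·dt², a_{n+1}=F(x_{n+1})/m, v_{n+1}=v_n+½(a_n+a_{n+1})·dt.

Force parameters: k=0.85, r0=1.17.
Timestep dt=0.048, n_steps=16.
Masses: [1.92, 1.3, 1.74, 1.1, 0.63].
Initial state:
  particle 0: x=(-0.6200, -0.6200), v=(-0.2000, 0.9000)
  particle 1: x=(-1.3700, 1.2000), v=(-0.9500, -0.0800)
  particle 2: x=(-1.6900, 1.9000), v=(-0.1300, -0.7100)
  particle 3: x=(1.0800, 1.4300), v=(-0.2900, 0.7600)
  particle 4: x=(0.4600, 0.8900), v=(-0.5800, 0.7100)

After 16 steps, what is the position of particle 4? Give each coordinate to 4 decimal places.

step 0: x0=(-0.6200, -0.6200) x1=(-1.3700, 1.2000) x2=(-1.6900, 1.9000) x3=(1.0800, 1.4300) x4=(0.4600, 0.8900)
step 1: x0=(-0.6294, -0.5748) x1=(-1.4138, 1.1953) x2=(-1.6945, 1.8649) x3=(1.0629, 1.4658) x4=(0.4284, 0.9238)
step 2: x0=(-0.6383, -0.5258) x1=(-1.4538, 1.1891) x2=(-1.6955, 1.8279) x3=(1.0393, 1.5001) x4=(0.3894, 0.9571)
step 3: x0=(-0.6469, -0.4731) x1=(-1.4901, 1.1812) x2=(-1.6931, 1.7893) x3=(1.0094, 1.5328) x4=(0.3432, 0.9896)
step 4: x0=(-0.6550, -0.4170) x1=(-1.5226, 1.1719) x2=(-1.6875, 1.7493) x3=(0.9732, 1.5639) x4=(0.2903, 1.0214)
step 5: x0=(-0.6628, -0.3576) x1=(-1.5514, 1.1611) x2=(-1.6788, 1.7082) x3=(0.9307, 1.5931) x4=(0.2309, 1.0523)
step 6: x0=(-0.6703, -0.2951) x1=(-1.5766, 1.1490) x2=(-1.6672, 1.6662) x3=(0.8822, 1.6205) x4=(0.1656, 1.0824)
step 7: x0=(-0.6774, -0.2298) x1=(-1.5984, 1.1356) x2=(-1.6528, 1.6237) x3=(0.8279, 1.6460) x4=(0.0949, 1.1115)
step 8: x0=(-0.6843, -0.1620) x1=(-1.6170, 1.1209) x2=(-1.6359, 1.5807) x3=(0.7679, 1.6696) x4=(0.0194, 1.1398)
step 9: x0=(-0.6910, -0.0918) x1=(-1.6326, 1.1052) x2=(-1.6166, 1.5377) x3=(0.7026, 1.6912) x4=(-0.0603, 1.1671)
step 10: x0=(-0.6974, -0.0197) x1=(-1.6455, 1.0883) x2=(-1.5950, 1.4948) x3=(0.6323, 1.7108) x4=(-0.1436, 1.1936)
step 11: x0=(-0.7037, 0.0541) x1=(-1.6560, 1.0705) x2=(-1.5715, 1.4522) x3=(0.5573, 1.7285) x4=(-0.2296, 1.2194)
step 12: x0=(-0.7097, 0.1294) x1=(-1.6645, 1.0519) x2=(-1.5462, 1.4101) x3=(0.4780, 1.7443) x4=(-0.3177, 1.2446)
step 13: x0=(-0.7155, 0.2058) x1=(-1.6713, 1.0325) x2=(-1.5194, 1.3687) x3=(0.3947, 1.7583) x4=(-0.4073, 1.2693)
step 14: x0=(-0.7212, 0.2829) x1=(-1.6769, 1.0124) x2=(-1.4912, 1.3280) x3=(0.3080, 1.7705) x4=(-0.4976, 1.2937)
step 15: x0=(-0.7266, 0.3607) x1=(-1.6817, 0.9918) x2=(-1.4619, 1.2883) x3=(0.2182, 1.7812) x4=(-0.5881, 1.3181)
step 16: x0=(-0.7317, 0.4386) x1=(-1.6861, 0.9708) x2=(-1.4318, 1.2493) x3=(0.1258, 1.7903) x4=(-0.6781, 1.3428)

(-0.6781, 1.3428)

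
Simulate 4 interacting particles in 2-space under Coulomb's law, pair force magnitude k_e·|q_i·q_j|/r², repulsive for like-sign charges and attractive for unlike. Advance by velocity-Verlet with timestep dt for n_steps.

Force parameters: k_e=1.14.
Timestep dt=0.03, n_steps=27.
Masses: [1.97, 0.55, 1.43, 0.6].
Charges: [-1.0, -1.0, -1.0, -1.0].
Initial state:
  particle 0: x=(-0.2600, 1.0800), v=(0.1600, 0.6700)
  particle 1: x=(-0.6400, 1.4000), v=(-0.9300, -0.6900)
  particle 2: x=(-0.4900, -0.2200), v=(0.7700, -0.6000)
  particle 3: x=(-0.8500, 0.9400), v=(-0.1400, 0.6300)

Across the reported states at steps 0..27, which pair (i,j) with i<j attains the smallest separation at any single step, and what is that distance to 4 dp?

step 0: x0=(-0.2600, 1.0800) x1=(-0.6400, 1.4000) x2=(-0.4900, -0.2200) x3=(-0.8500, 0.9400)
step 1: x0=(-0.2537, 1.0997) x1=(-0.6693, 1.3854) x2=(-0.4669, -0.2386) x3=(-0.8580, 0.9559)
step 2: x0=(-0.2443, 1.1189) x1=(-0.7013, 1.3834) x2=(-0.4436, -0.2582) x3=(-0.8738, 0.9646)
step 3: x0=(-0.2321, 1.1377) x1=(-0.7358, 1.3938) x2=(-0.4202, -0.2789) x3=(-0.8971, 0.9657)
step 4: x0=(-0.2173, 1.1563) x1=(-0.7724, 1.4159) x2=(-0.3967, -0.3006) x3=(-0.9271, 0.9591)
step 5: x0=(-0.2003, 1.1748) x1=(-0.8111, 1.4483) x2=(-0.3730, -0.3231) x3=(-0.9628, 0.9455)
step 6: x0=(-0.1814, 1.1932) x1=(-0.8518, 1.4893) x2=(-0.3491, -0.3465) x3=(-1.0033, 0.9260)
step 7: x0=(-0.1610, 1.2117) x1=(-0.8944, 1.5376) x2=(-0.3251, -0.3707) x3=(-1.0477, 0.9017)
step 8: x0=(-0.1392, 1.2303) x1=(-0.9387, 1.5917) x2=(-0.3008, -0.3957) x3=(-1.0952, 0.8736)
step 9: x0=(-0.1164, 1.2490) x1=(-0.9847, 1.6506) x2=(-0.2764, -0.4214) x3=(-1.1453, 0.8424)
step 10: x0=(-0.0926, 1.2678) x1=(-1.0321, 1.7135) x2=(-0.2518, -0.4477) x3=(-1.1976, 0.8089)
step 11: x0=(-0.0680, 1.2867) x1=(-1.0807, 1.7795) x2=(-0.2270, -0.4746) x3=(-1.2518, 0.7734)
step 12: x0=(-0.0428, 1.3057) x1=(-1.1305, 1.8483) x2=(-0.2019, -0.5020) x3=(-1.3077, 0.7365)
step 13: x0=(-0.0169, 1.3248) x1=(-1.1813, 1.9194) x2=(-0.1767, -0.5300) x3=(-1.3650, 0.6983)
step 14: x0=(0.0094, 1.3440) x1=(-1.2330, 1.9924) x2=(-0.1513, -0.5585) x3=(-1.4235, 0.6591)
step 15: x0=(0.0362, 1.3633) x1=(-1.2855, 2.0671) x2=(-0.1257, -0.5874) x3=(-1.4832, 0.6190)
step 16: x0=(0.0633, 1.3828) x1=(-1.3387, 2.1433) x2=(-0.1000, -0.6167) x3=(-1.5440, 0.5782)
step 17: x0=(0.0908, 1.4023) x1=(-1.3925, 2.2207) x2=(-0.0740, -0.6463) x3=(-1.6056, 0.5369)
step 18: x0=(0.1185, 1.4220) x1=(-1.4469, 2.2993) x2=(-0.0479, -0.6764) x3=(-1.6682, 0.4950)
step 19: x0=(0.1466, 1.4417) x1=(-1.5018, 2.3788) x2=(-0.0216, -0.7067) x3=(-1.7315, 0.4526)
step 20: x0=(0.1748, 1.4615) x1=(-1.5571, 2.4593) x2=(0.0048, -0.7374) x3=(-1.7955, 0.4099)
step 21: x0=(0.2033, 1.4814) x1=(-1.6129, 2.5405) x2=(0.0314, -0.7684) x3=(-1.8602, 0.3668)
step 22: x0=(0.2320, 1.5015) x1=(-1.6691, 2.6225) x2=(0.0581, -0.7996) x3=(-1.9255, 0.3233)
step 23: x0=(0.2608, 1.5216) x1=(-1.7256, 2.7052) x2=(0.0849, -0.8310) x3=(-1.9914, 0.2796)
step 24: x0=(0.2899, 1.5417) x1=(-1.7824, 2.7884) x2=(0.1119, -0.8627) x3=(-2.0578, 0.2356)
step 25: x0=(0.3190, 1.5620) x1=(-1.8395, 2.8722) x2=(0.1390, -0.8946) x3=(-2.1247, 0.1914)
step 26: x0=(0.3483, 1.5823) x1=(-1.8969, 2.9564) x2=(0.1662, -0.9267) x3=(-2.1921, 0.1469)
step 27: x0=(0.3777, 1.6027) x1=(-1.9545, 3.0412) x2=(0.1935, -0.9590) x3=(-2.2599, 0.1022)

pair (1,3), distance 0.4529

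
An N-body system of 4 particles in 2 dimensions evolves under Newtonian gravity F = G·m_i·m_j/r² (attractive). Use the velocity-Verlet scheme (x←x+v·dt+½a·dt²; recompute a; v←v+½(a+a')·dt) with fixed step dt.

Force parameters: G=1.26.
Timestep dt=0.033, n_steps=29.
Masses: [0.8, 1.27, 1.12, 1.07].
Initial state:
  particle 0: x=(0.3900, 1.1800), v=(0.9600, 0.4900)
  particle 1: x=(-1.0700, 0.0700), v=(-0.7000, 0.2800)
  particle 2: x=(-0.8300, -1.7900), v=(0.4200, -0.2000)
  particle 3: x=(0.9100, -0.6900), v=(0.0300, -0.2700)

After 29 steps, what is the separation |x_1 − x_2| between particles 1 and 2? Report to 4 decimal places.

2.2158

step 0: x0=(0.3900, 1.1800) x1=(-1.0700, 0.0700) x2=(-0.8300, -1.7900) x3=(0.9100, -0.6900)
step 1: x0=(0.4215, 1.1958) x1=(-1.0928, 0.0791) x2=(-0.8160, -1.7962) x3=(0.9106, -0.6988)
step 2: x0=(0.4526, 1.2107) x1=(-1.1150, 0.0878) x2=(-0.8017, -1.8017) x3=(0.9105, -0.7074)
step 3: x0=(0.4834, 1.2249) x1=(-1.1366, 0.0961) x2=(-0.7872, -1.8064) x3=(0.9097, -0.7157)
step 4: x0=(0.5139, 1.2383) x1=(-1.1576, 0.1041) x2=(-0.7724, -1.8103) x3=(0.9081, -0.7239)
step 5: x0=(0.5440, 1.2510) x1=(-1.1780, 0.1118) x2=(-0.7574, -1.8135) x3=(0.9059, -0.7319)
step 6: x0=(0.5738, 1.2630) x1=(-1.1978, 0.1191) x2=(-0.7421, -1.8160) x3=(0.9029, -0.7397)
step 7: x0=(0.6032, 1.2743) x1=(-1.2171, 0.1260) x2=(-0.7266, -1.8177) x3=(0.8993, -0.7473)
step 8: x0=(0.6324, 1.2850) x1=(-1.2359, 0.1326) x2=(-0.7108, -1.8187) x3=(0.8950, -0.7548)
step 9: x0=(0.6612, 1.2950) x1=(-1.2540, 0.1388) x2=(-0.6947, -1.8191) x3=(0.8900, -0.7621)
step 10: x0=(0.6897, 1.3043) x1=(-1.2717, 0.1447) x2=(-0.6784, -1.8186) x3=(0.8843, -0.7692)
step 11: x0=(0.7179, 1.3130) x1=(-1.2888, 0.1503) x2=(-0.6618, -1.8175) x3=(0.8779, -0.7763)
step 12: x0=(0.7458, 1.3211) x1=(-1.3054, 0.1555) x2=(-0.6449, -1.8157) x3=(0.8709, -0.7832)
step 13: x0=(0.7734, 1.3286) x1=(-1.3215, 0.1603) x2=(-0.6278, -1.8131) x3=(0.8632, -0.7900)
step 14: x0=(0.8007, 1.3355) x1=(-1.3370, 0.1648) x2=(-0.6104, -1.8099) x3=(0.8548, -0.7967)
step 15: x0=(0.8276, 1.3418) x1=(-1.3520, 0.1690) x2=(-0.5928, -1.8059) x3=(0.8457, -0.8033)
step 16: x0=(0.8543, 1.3475) x1=(-1.3666, 0.1728) x2=(-0.5748, -1.8012) x3=(0.8360, -0.8098)
step 17: x0=(0.8807, 1.3527) x1=(-1.3806, 0.1763) x2=(-0.5565, -1.7957) x3=(0.8255, -0.8163)
step 18: x0=(0.9068, 1.3573) x1=(-1.3941, 0.1795) x2=(-0.5380, -1.7896) x3=(0.8143, -0.8227)
step 19: x0=(0.9326, 1.3614) x1=(-1.4070, 0.1823) x2=(-0.5191, -1.7827) x3=(0.8025, -0.8291)
step 20: x0=(0.9580, 1.3649) x1=(-1.4195, 0.1848) x2=(-0.4998, -1.7750) x3=(0.7899, -0.8355)
step 21: x0=(0.9832, 1.3680) x1=(-1.4315, 0.1870) x2=(-0.4803, -1.7666) x3=(0.7766, -0.8418)
step 22: x0=(1.0081, 1.3705) x1=(-1.4430, 0.1888) x2=(-0.4603, -1.7575) x3=(0.7625, -0.8483)
step 23: x0=(1.0327, 1.3724) x1=(-1.4540, 0.1903) x2=(-0.4400, -1.7475) x3=(0.7476, -0.8547)
step 24: x0=(1.0570, 1.3739) x1=(-1.4644, 0.1915) x2=(-0.4193, -1.7367) x3=(0.7320, -0.8613)
step 25: x0=(1.0810, 1.3749) x1=(-1.4744, 0.1924) x2=(-0.3981, -1.7251) x3=(0.7155, -0.8679)
step 26: x0=(1.1046, 1.3754) x1=(-1.4839, 0.1929) x2=(-0.3765, -1.7127) x3=(0.6982, -0.8747)
step 27: x0=(1.1280, 1.3754) x1=(-1.4928, 0.1931) x2=(-0.3545, -1.6993) x3=(0.6800, -0.8817)
step 28: x0=(1.1511, 1.3750) x1=(-1.5013, 0.1930) x2=(-0.3319, -1.6851) x3=(0.6609, -0.8888)
step 29: x0=(1.1739, 1.3740) x1=(-1.5092, 0.1925) x2=(-0.3087, -1.6699) x3=(0.6408, -0.8963)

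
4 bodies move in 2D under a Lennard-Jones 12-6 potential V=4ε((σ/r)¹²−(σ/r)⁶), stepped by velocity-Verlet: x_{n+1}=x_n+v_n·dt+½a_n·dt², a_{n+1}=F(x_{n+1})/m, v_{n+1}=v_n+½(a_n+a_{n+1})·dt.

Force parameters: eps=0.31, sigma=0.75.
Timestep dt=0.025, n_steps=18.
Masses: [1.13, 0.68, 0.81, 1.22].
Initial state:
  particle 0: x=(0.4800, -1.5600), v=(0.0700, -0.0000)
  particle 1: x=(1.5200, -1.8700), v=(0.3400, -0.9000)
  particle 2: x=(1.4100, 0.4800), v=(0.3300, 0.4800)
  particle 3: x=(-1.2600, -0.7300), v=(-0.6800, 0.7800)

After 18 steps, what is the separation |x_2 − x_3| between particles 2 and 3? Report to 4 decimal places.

3.3033

step 0: x0=(0.4800, -1.5600) x1=(1.5200, -1.8700) x2=(1.4100, 0.4800) x3=(-1.2600, -0.7300)
step 1: x0=(0.4819, -1.5600) x1=(1.5282, -1.8924) x2=(1.4182, 0.4920) x3=(-1.2770, -0.7105)
step 2: x0=(0.4841, -1.5602) x1=(1.5360, -1.9147) x2=(1.4265, 0.5040) x3=(-1.2940, -0.6910)
step 3: x0=(0.4865, -1.5604) x1=(1.5433, -1.9368) x2=(1.4347, 0.5160) x3=(-1.3110, -0.6715)
step 4: x0=(0.4892, -1.5607) x1=(1.5502, -1.9588) x2=(1.4430, 0.5280) x3=(-1.3280, -0.6520)
step 5: x0=(0.4922, -1.5611) x1=(1.5567, -1.9806) x2=(1.4512, 0.5399) x3=(-1.3449, -0.6325)
step 6: x0=(0.4953, -1.5616) x1=(1.5628, -2.0022) x2=(1.4595, 0.5519) x3=(-1.3619, -0.6130)
step 7: x0=(0.4987, -1.5621) x1=(1.5686, -2.0237) x2=(1.4677, 0.5639) x3=(-1.3789, -0.5936)
step 8: x0=(0.5023, -1.5627) x1=(1.5740, -2.0451) x2=(1.4759, 0.5758) x3=(-1.3958, -0.5741)
step 9: x0=(0.5060, -1.5635) x1=(1.5792, -2.0663) x2=(1.4842, 0.5878) x3=(-1.4128, -0.5546)
step 10: x0=(0.5099, -1.5643) x1=(1.5840, -2.0874) x2=(1.4924, 0.5998) x3=(-1.4297, -0.5351)
step 11: x0=(0.5140, -1.5651) x1=(1.5886, -2.1084) x2=(1.5007, 0.6117) x3=(-1.4467, -0.5156)
step 12: x0=(0.5182, -1.5661) x1=(1.5929, -2.1292) x2=(1.5089, 0.6237) x3=(-1.4636, -0.4962)
step 13: x0=(0.5226, -1.5671) x1=(1.5969, -2.1499) x2=(1.5171, 0.6356) x3=(-1.4806, -0.4767)
step 14: x0=(0.5271, -1.5682) x1=(1.6008, -2.1705) x2=(1.5253, 0.6475) x3=(-1.4975, -0.4572)
step 15: x0=(0.5318, -1.5694) x1=(1.6044, -2.1909) x2=(1.5336, 0.6595) x3=(-1.5145, -0.4377)
step 16: x0=(0.5366, -1.5706) x1=(1.6077, -2.2112) x2=(1.5418, 0.6714) x3=(-1.5314, -0.4183)
step 17: x0=(0.5415, -1.5719) x1=(1.6109, -2.2314) x2=(1.5500, 0.6834) x3=(-1.5484, -0.3988)
step 18: x0=(0.5465, -1.5733) x1=(1.6139, -2.2515) x2=(1.5583, 0.6953) x3=(-1.5653, -0.3793)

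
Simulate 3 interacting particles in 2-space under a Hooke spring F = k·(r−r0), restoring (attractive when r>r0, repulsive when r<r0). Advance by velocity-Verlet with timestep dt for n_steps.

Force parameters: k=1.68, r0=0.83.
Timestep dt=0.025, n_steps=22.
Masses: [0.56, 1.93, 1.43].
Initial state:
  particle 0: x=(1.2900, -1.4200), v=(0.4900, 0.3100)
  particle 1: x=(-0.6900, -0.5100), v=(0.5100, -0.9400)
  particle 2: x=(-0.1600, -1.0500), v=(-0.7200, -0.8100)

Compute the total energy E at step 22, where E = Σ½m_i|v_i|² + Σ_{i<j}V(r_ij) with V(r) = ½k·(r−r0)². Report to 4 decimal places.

step 0: x0=(1.2900, -1.4200) x1=(-0.6900, -0.5100) x2=(-0.1600, -1.0500)
step 1: x0=(1.3005, -1.4116) x1=(-0.6769, -0.5336) x2=(-0.1777, -1.0703)
step 2: x0=(1.3075, -1.4018) x1=(-0.6632, -0.5575) x2=(-0.1949, -1.0908)
step 3: x0=(1.3108, -1.3909) x1=(-0.6489, -0.5817) x2=(-0.2116, -1.1115)
step 4: x0=(1.3107, -1.3787) x1=(-0.6340, -0.6060) x2=(-0.2276, -1.1323)
step 5: x0=(1.3070, -1.3655) x1=(-0.6185, -0.6305) x2=(-0.2431, -1.1534)
step 6: x0=(1.2997, -1.3512) x1=(-0.6025, -0.6552) x2=(-0.2579, -1.1746)
step 7: x0=(1.2890, -1.3361) x1=(-0.5859, -0.6800) x2=(-0.2721, -1.1960)
step 8: x0=(1.2749, -1.3201) x1=(-0.5687, -0.7049) x2=(-0.2857, -1.2175)
step 9: x0=(1.2574, -1.3033) x1=(-0.5511, -0.7299) x2=(-0.2987, -1.2393)
step 10: x0=(1.2366, -1.2859) x1=(-0.5329, -0.7549) x2=(-0.3111, -1.2613)
step 11: x0=(1.2127, -1.2679) x1=(-0.5143, -0.7800) x2=(-0.3228, -1.2835)
step 12: x0=(1.1857, -1.2494) x1=(-0.4953, -0.8050) x2=(-0.3339, -1.3058)
step 13: x0=(1.1558, -1.2306) x1=(-0.4758, -0.8300) x2=(-0.3445, -1.3284)
step 14: x0=(1.1230, -1.2114) x1=(-0.4559, -0.8550) x2=(-0.3545, -1.3511)
step 15: x0=(1.0876, -1.1921) x1=(-0.4356, -0.8799) x2=(-0.3640, -1.3741)
step 16: x0=(1.0497, -1.1726) x1=(-0.4150, -0.9046) x2=(-0.3730, -1.3972)
step 17: x0=(1.0095, -1.1530) x1=(-0.3940, -0.9293) x2=(-0.3815, -1.4205)
step 18: x0=(0.9670, -1.1335) x1=(-0.3727, -0.9538) x2=(-0.3896, -1.4439)
step 19: x0=(0.9226, -1.1142) x1=(-0.3511, -0.9782) x2=(-0.3973, -1.4675)
step 20: x0=(0.8763, -1.0949) x1=(-0.3293, -1.0025) x2=(-0.4047, -1.4913)
step 21: x0=(0.8285, -1.0759) x1=(-0.3072, -1.0265) x2=(-0.4117, -1.5152)
step 22: x0=(0.7792, -1.0572) x1=(-0.2850, -1.0504) x2=(-0.4185, -1.5392)
step 0 velocities: v0=(0.4900, 0.3100) v1=(0.5100, -0.9400) v2=(-0.7200, -0.8100)
step 0: KE=2.0376, PE=1.9065, E=3.9441
step 22 velocities: v0=(-1.9970, 0.7422) v1=(0.8943, -0.9524) v2=(-0.2648, -0.9625)
step 22: KE=3.6305, PE=0.3124, E=3.9429

3.9429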